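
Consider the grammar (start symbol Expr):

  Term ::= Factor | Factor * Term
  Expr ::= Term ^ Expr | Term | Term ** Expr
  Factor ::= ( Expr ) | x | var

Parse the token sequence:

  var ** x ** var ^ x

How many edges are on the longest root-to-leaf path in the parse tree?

6

[Expr [Term [Factor var]] ** [Expr [Term [Factor x]] ** [Expr [Term [Factor var]] ^ [Expr [Term [Factor x]]]]]]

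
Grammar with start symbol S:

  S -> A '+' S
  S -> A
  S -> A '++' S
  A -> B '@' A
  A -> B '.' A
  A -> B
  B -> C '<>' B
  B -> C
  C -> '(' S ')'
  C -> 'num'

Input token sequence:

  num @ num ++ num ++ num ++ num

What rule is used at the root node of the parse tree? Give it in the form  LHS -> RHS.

S -> A '++' S

[S [A [B [C num]] @ [A [B [C num]]]] ++ [S [A [B [C num]]] ++ [S [A [B [C num]]] ++ [S [A [B [C num]]]]]]]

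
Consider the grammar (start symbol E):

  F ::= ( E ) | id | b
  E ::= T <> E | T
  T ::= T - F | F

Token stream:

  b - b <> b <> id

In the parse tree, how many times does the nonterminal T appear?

[E [T [T [F b]] - [F b]] <> [E [T [F b]] <> [E [T [F id]]]]]

4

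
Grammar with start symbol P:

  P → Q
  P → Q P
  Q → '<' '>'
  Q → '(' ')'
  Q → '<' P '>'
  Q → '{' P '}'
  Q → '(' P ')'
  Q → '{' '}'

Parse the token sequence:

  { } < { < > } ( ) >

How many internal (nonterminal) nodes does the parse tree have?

[P [Q { }] [P [Q < [P [Q { [P [Q < >]] }] [P [Q ( )]]] >]]]

10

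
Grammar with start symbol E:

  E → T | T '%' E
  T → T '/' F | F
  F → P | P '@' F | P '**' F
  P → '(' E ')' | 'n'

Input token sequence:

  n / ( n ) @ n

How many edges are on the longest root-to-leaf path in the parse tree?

8

[E [T [T [F [P n]]] / [F [P ( [E [T [F [P n]]]] )] @ [F [P n]]]]]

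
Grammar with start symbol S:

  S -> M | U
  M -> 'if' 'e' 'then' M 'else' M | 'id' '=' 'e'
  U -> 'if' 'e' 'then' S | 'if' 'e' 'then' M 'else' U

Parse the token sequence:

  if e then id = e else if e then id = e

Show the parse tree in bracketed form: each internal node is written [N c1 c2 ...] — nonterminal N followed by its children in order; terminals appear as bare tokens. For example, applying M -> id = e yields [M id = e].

[S [U if e then [M id = e] else [U if e then [S [M id = e]]]]]

S
U
if e then M else U
if e then id = e else U
if e then id = e else if e then S
if e then id = e else if e then M
if e then id = e else if e then id = e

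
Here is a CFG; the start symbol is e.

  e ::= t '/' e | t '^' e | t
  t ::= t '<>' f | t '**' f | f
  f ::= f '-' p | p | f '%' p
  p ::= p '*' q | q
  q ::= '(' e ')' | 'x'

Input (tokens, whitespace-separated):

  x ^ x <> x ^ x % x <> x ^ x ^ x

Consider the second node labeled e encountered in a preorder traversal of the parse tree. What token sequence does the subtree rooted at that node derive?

x <> x ^ x % x <> x ^ x ^ x

[e [t [f [p [q x]]]] ^ [e [t [t [f [p [q x]]]] <> [f [p [q x]]]] ^ [e [t [t [f [f [p [q x]]] % [p [q x]]]] <> [f [p [q x]]]] ^ [e [t [f [p [q x]]]] ^ [e [t [f [p [q x]]]]]]]]]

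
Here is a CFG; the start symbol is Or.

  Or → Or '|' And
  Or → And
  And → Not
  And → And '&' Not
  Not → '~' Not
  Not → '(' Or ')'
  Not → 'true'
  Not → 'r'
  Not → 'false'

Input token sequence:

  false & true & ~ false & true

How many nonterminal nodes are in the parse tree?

10

[Or [And [And [And [And [Not false]] & [Not true]] & [Not ~ [Not false]]] & [Not true]]]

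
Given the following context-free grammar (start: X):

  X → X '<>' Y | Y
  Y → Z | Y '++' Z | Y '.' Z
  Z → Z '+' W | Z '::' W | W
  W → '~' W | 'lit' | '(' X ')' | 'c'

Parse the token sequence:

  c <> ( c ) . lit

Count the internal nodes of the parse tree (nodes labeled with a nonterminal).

[X [X [Y [Z [W c]]]] <> [Y [Y [Z [W ( [X [Y [Z [W c]]]] )]]] . [Z [W lit]]]]

15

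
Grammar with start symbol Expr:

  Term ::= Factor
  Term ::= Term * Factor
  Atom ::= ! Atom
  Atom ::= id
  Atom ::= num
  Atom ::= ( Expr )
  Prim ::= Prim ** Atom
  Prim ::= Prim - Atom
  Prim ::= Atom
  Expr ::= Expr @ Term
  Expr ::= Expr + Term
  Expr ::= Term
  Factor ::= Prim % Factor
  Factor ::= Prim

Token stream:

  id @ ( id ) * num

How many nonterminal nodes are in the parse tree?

19

[Expr [Expr [Term [Factor [Prim [Atom id]]]]] @ [Term [Term [Factor [Prim [Atom ( [Expr [Term [Factor [Prim [Atom id]]]]] )]]]] * [Factor [Prim [Atom num]]]]]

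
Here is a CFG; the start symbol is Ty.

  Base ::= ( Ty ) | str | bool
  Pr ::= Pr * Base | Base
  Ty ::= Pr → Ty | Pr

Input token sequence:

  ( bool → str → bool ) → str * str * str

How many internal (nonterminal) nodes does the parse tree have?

19

[Ty [Pr [Base ( [Ty [Pr [Base bool]] → [Ty [Pr [Base str]] → [Ty [Pr [Base bool]]]]] )]] → [Ty [Pr [Pr [Pr [Base str]] * [Base str]] * [Base str]]]]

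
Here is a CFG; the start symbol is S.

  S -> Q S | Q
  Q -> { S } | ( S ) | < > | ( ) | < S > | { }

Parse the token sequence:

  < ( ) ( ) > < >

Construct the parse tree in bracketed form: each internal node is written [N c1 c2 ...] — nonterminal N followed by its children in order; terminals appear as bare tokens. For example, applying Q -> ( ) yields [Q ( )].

S
Q S
< S > S
< Q S > S
< ( ) S > S
< ( ) Q > S
< ( ) ( ) > S
< ( ) ( ) > Q
< ( ) ( ) > < >

[S [Q < [S [Q ( )] [S [Q ( )]]] >] [S [Q < >]]]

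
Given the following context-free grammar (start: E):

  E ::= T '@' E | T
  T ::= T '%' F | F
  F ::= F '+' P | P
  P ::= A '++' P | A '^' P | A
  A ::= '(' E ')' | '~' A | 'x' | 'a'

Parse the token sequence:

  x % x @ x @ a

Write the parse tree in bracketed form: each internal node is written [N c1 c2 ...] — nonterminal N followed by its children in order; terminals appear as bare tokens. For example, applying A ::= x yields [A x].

[E [T [T [F [P [A x]]]] % [F [P [A x]]]] @ [E [T [F [P [A x]]]] @ [E [T [F [P [A a]]]]]]]

E
T @ E
T % F @ E
F % F @ E
P % F @ E
A % F @ E
x % F @ E
x % P @ E
x % A @ E
x % x @ E
x % x @ T @ E
x % x @ F @ E
x % x @ P @ E
x % x @ A @ E
x % x @ x @ E
x % x @ x @ T
x % x @ x @ F
x % x @ x @ P
x % x @ x @ A
x % x @ x @ a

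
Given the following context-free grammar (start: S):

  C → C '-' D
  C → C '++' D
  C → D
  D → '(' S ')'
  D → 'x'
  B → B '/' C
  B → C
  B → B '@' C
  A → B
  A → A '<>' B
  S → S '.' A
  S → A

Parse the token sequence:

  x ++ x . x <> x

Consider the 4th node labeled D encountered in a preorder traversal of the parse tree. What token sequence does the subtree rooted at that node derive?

[S [S [A [B [C [C [D x]] ++ [D x]]]]] . [A [A [B [C [D x]]]] <> [B [C [D x]]]]]

x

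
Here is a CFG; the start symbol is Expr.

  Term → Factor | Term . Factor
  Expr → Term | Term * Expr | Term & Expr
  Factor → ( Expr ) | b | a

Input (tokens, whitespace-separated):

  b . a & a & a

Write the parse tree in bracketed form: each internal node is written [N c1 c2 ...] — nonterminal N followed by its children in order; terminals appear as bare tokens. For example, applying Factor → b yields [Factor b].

[Expr [Term [Term [Factor b]] . [Factor a]] & [Expr [Term [Factor a]] & [Expr [Term [Factor a]]]]]

Expr
Term & Expr
Term . Factor & Expr
Factor . Factor & Expr
b . Factor & Expr
b . a & Expr
b . a & Term & Expr
b . a & Factor & Expr
b . a & a & Expr
b . a & a & Term
b . a & a & Factor
b . a & a & a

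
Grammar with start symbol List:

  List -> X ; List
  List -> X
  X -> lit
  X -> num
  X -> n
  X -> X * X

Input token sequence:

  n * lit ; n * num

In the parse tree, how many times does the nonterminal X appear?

[List [X [X n] * [X lit]] ; [List [X [X n] * [X num]]]]

6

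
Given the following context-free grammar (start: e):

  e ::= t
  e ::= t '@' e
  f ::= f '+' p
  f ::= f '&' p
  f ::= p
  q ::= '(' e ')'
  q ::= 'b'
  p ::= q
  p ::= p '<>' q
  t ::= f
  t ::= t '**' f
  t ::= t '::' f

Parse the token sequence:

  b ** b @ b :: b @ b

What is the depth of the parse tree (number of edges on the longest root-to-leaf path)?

[e [t [t [f [p [q b]]]] ** [f [p [q b]]]] @ [e [t [t [f [p [q b]]]] :: [f [p [q b]]]] @ [e [t [f [p [q b]]]]]]]

7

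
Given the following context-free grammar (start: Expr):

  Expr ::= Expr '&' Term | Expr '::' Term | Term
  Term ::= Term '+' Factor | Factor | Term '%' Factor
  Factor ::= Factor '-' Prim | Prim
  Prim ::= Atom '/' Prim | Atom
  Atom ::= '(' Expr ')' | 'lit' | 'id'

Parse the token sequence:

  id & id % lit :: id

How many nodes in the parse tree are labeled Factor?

4

[Expr [Expr [Expr [Term [Factor [Prim [Atom id]]]]] & [Term [Term [Factor [Prim [Atom id]]]] % [Factor [Prim [Atom lit]]]]] :: [Term [Factor [Prim [Atom id]]]]]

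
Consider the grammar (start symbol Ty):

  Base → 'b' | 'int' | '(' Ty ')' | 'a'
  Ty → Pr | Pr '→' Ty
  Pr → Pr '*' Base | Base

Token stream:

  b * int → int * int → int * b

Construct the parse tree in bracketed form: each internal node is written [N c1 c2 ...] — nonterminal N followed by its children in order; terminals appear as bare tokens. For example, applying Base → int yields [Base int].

Ty
Pr → Ty
Pr * Base → Ty
Base * Base → Ty
b * Base → Ty
b * int → Ty
b * int → Pr → Ty
b * int → Pr * Base → Ty
b * int → Base * Base → Ty
b * int → int * Base → Ty
b * int → int * int → Ty
b * int → int * int → Pr
b * int → int * int → Pr * Base
b * int → int * int → Base * Base
b * int → int * int → int * Base
b * int → int * int → int * b

[Ty [Pr [Pr [Base b]] * [Base int]] → [Ty [Pr [Pr [Base int]] * [Base int]] → [Ty [Pr [Pr [Base int]] * [Base b]]]]]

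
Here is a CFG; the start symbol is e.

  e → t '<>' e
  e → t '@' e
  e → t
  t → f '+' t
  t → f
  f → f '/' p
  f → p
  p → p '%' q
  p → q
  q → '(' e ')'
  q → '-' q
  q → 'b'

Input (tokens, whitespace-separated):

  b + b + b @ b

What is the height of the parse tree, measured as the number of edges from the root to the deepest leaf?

[e [t [f [p [q b]]] + [t [f [p [q b]]] + [t [f [p [q b]]]]]] @ [e [t [f [p [q b]]]]]]

7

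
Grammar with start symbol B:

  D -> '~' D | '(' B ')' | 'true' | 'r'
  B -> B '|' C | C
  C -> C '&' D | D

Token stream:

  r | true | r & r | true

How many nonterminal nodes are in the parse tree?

14

[B [B [B [B [C [D r]]] | [C [D true]]] | [C [C [D r]] & [D r]]] | [C [D true]]]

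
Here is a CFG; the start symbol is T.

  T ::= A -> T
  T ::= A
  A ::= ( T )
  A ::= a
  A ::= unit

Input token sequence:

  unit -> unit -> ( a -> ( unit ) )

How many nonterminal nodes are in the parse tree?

12

[T [A unit] -> [T [A unit] -> [T [A ( [T [A a] -> [T [A ( [T [A unit]] )]]] )]]]]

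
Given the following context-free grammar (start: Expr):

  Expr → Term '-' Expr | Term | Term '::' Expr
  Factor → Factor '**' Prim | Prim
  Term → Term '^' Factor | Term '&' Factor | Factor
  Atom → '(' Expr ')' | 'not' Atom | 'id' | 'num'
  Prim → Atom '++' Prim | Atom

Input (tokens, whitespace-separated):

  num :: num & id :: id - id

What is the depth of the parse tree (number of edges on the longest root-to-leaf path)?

8

[Expr [Term [Factor [Prim [Atom num]]]] :: [Expr [Term [Term [Factor [Prim [Atom num]]]] & [Factor [Prim [Atom id]]]] :: [Expr [Term [Factor [Prim [Atom id]]]] - [Expr [Term [Factor [Prim [Atom id]]]]]]]]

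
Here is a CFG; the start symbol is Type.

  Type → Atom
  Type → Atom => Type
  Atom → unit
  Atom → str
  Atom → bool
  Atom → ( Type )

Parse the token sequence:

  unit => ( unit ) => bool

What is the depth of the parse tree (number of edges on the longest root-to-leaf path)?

[Type [Atom unit] => [Type [Atom ( [Type [Atom unit]] )] => [Type [Atom bool]]]]

5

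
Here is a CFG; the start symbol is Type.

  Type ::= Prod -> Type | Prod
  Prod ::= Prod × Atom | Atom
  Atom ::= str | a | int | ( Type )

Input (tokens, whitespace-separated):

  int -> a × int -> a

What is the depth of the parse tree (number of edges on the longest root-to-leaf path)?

5

[Type [Prod [Atom int]] -> [Type [Prod [Prod [Atom a]] × [Atom int]] -> [Type [Prod [Atom a]]]]]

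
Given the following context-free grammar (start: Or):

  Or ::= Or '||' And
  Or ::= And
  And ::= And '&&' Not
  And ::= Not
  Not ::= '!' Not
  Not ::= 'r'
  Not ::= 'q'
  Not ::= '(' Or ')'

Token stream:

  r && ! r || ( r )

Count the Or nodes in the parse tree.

[Or [Or [And [And [Not r]] && [Not ! [Not r]]]] || [And [Not ( [Or [And [Not r]]] )]]]

3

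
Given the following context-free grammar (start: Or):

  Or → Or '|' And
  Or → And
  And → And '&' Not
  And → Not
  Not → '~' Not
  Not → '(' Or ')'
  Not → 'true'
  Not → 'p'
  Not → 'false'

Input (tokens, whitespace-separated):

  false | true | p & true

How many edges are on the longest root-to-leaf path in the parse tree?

[Or [Or [Or [And [Not false]]] | [And [Not true]]] | [And [And [Not p]] & [Not true]]]

5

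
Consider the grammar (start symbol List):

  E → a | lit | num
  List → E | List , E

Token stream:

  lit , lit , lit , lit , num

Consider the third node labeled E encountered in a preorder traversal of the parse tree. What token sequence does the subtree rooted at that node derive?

lit

[List [List [List [List [List [E lit]] , [E lit]] , [E lit]] , [E lit]] , [E num]]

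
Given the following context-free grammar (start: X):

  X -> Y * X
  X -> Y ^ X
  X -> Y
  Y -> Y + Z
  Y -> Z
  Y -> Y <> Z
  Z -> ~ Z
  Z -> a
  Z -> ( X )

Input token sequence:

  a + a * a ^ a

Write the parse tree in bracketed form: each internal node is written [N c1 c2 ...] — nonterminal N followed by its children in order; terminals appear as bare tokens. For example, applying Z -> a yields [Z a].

[X [Y [Y [Z a]] + [Z a]] * [X [Y [Z a]] ^ [X [Y [Z a]]]]]

X
Y * X
Y + Z * X
Z + Z * X
a + Z * X
a + a * X
a + a * Y ^ X
a + a * Z ^ X
a + a * a ^ X
a + a * a ^ Y
a + a * a ^ Z
a + a * a ^ a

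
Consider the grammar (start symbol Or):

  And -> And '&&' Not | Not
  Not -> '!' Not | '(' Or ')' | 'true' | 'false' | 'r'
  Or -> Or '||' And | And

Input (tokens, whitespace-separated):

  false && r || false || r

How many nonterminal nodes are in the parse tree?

11

[Or [Or [Or [And [And [Not false]] && [Not r]]] || [And [Not false]]] || [And [Not r]]]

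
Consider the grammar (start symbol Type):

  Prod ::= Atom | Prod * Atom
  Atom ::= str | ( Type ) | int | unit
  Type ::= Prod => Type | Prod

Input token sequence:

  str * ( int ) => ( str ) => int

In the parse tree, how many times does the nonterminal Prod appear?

6

[Type [Prod [Prod [Atom str]] * [Atom ( [Type [Prod [Atom int]]] )]] => [Type [Prod [Atom ( [Type [Prod [Atom str]]] )]] => [Type [Prod [Atom int]]]]]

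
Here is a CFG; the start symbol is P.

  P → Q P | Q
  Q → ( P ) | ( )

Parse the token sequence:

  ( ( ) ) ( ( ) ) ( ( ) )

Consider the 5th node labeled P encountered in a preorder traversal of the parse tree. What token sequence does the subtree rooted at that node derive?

[P [Q ( [P [Q ( )]] )] [P [Q ( [P [Q ( )]] )] [P [Q ( [P [Q ( )]] )]]]]

( ( ) )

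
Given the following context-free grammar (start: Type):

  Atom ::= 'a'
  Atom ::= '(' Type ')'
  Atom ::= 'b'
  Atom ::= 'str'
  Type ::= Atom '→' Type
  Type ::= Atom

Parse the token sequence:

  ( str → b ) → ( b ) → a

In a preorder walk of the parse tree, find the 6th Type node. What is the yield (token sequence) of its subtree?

a

[Type [Atom ( [Type [Atom str] → [Type [Atom b]]] )] → [Type [Atom ( [Type [Atom b]] )] → [Type [Atom a]]]]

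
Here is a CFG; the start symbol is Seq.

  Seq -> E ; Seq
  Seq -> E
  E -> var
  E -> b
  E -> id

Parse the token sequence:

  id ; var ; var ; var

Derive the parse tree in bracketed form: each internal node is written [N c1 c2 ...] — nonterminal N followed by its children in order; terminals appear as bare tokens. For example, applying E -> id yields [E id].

[Seq [E id] ; [Seq [E var] ; [Seq [E var] ; [Seq [E var]]]]]

Seq
E ; Seq
id ; Seq
id ; E ; Seq
id ; var ; Seq
id ; var ; E ; Seq
id ; var ; var ; Seq
id ; var ; var ; E
id ; var ; var ; var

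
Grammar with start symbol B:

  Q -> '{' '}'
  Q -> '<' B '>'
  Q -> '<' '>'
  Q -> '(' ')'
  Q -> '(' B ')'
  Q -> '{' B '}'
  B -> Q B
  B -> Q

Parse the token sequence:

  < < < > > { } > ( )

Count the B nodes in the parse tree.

5

[B [Q < [B [Q < [B [Q < >]] >] [B [Q { }]]] >] [B [Q ( )]]]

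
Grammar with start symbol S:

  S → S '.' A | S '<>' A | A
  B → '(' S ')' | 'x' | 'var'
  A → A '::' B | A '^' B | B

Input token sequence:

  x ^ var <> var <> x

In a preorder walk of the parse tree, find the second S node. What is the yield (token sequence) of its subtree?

[S [S [S [A [A [B x]] ^ [B var]]] <> [A [B var]]] <> [A [B x]]]

x ^ var <> var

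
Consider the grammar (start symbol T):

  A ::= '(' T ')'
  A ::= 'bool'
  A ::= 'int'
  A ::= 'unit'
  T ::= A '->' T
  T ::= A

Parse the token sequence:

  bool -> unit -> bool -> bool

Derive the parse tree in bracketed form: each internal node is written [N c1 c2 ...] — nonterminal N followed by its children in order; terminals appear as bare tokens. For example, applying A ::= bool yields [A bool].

[T [A bool] -> [T [A unit] -> [T [A bool] -> [T [A bool]]]]]

T
A -> T
bool -> T
bool -> A -> T
bool -> unit -> T
bool -> unit -> A -> T
bool -> unit -> bool -> T
bool -> unit -> bool -> A
bool -> unit -> bool -> bool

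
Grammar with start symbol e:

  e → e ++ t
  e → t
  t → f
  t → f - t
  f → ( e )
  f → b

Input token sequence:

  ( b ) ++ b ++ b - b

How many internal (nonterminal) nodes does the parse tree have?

[e [e [e [t [f ( [e [t [f b]]] )]]] ++ [t [f b]]] ++ [t [f b] - [t [f b]]]]

14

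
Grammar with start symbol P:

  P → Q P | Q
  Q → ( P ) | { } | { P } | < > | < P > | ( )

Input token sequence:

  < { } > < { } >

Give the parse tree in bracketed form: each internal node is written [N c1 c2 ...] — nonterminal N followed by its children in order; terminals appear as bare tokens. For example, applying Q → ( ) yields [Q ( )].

[P [Q < [P [Q { }]] >] [P [Q < [P [Q { }]] >]]]

P
Q P
< P > P
< Q > P
< { } > P
< { } > Q
< { } > < P >
< { } > < Q >
< { } > < { } >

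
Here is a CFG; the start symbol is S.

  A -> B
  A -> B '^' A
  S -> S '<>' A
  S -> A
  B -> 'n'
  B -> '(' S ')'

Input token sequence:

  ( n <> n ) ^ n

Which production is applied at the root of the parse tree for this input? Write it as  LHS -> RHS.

S -> A

[S [A [B ( [S [S [A [B n]]] <> [A [B n]]] )] ^ [A [B n]]]]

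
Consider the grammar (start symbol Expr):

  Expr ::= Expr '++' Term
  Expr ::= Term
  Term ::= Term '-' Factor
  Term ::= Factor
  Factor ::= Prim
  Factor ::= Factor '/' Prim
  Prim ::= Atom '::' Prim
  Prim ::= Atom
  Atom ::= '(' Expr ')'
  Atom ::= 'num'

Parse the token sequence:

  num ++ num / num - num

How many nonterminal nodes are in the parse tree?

[Expr [Expr [Term [Factor [Prim [Atom num]]]]] ++ [Term [Term [Factor [Factor [Prim [Atom num]]] / [Prim [Atom num]]]] - [Factor [Prim [Atom num]]]]]

17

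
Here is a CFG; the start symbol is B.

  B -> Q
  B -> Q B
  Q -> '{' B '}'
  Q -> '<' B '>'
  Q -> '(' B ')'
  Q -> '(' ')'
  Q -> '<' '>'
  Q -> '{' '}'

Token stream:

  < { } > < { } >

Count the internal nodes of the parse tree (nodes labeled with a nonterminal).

8

[B [Q < [B [Q { }]] >] [B [Q < [B [Q { }]] >]]]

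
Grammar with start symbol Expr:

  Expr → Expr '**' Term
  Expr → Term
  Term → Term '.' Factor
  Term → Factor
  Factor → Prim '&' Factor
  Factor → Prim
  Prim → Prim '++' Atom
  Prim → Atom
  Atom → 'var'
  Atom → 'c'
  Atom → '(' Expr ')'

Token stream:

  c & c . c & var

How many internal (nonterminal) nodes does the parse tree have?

15

[Expr [Term [Term [Factor [Prim [Atom c]] & [Factor [Prim [Atom c]]]]] . [Factor [Prim [Atom c]] & [Factor [Prim [Atom var]]]]]]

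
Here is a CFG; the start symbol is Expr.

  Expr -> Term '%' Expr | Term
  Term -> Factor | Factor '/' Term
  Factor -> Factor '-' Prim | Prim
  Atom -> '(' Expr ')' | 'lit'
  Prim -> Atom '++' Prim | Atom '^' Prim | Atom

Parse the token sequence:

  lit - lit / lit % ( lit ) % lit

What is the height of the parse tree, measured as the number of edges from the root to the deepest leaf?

11

[Expr [Term [Factor [Factor [Prim [Atom lit]]] - [Prim [Atom lit]]] / [Term [Factor [Prim [Atom lit]]]]] % [Expr [Term [Factor [Prim [Atom ( [Expr [Term [Factor [Prim [Atom lit]]]]] )]]]] % [Expr [Term [Factor [Prim [Atom lit]]]]]]]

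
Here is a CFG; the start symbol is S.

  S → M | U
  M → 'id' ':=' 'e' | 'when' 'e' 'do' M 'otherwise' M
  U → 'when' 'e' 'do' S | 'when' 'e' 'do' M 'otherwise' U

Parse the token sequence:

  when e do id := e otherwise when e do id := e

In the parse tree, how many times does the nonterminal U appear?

2

[S [U when e do [M id := e] otherwise [U when e do [S [M id := e]]]]]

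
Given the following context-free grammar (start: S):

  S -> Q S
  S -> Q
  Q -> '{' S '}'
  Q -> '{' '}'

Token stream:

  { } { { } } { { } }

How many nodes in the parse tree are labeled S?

5

[S [Q { }] [S [Q { [S [Q { }]] }] [S [Q { [S [Q { }]] }]]]]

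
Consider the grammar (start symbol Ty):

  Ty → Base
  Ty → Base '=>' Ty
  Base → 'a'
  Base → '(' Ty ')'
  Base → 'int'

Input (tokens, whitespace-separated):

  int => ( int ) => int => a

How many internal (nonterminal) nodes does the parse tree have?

[Ty [Base int] => [Ty [Base ( [Ty [Base int]] )] => [Ty [Base int] => [Ty [Base a]]]]]

10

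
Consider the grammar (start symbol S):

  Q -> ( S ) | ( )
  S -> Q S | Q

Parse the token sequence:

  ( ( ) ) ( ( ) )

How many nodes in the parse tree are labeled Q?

4

[S [Q ( [S [Q ( )]] )] [S [Q ( [S [Q ( )]] )]]]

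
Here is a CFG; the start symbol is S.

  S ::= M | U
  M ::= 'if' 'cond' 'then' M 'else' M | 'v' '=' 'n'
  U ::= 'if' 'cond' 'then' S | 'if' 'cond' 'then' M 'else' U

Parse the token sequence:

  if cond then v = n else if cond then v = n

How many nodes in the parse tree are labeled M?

2

[S [U if cond then [M v = n] else [U if cond then [S [M v = n]]]]]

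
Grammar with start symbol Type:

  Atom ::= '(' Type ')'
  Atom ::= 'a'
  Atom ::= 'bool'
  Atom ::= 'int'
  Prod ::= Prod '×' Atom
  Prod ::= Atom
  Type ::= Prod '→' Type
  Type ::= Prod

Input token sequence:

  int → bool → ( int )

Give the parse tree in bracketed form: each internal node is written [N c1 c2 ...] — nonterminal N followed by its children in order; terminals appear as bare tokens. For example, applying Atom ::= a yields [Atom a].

Type
Prod → Type
Atom → Type
int → Type
int → Prod → Type
int → Atom → Type
int → bool → Type
int → bool → Prod
int → bool → Atom
int → bool → ( Type )
int → bool → ( Prod )
int → bool → ( Atom )
int → bool → ( int )

[Type [Prod [Atom int]] → [Type [Prod [Atom bool]] → [Type [Prod [Atom ( [Type [Prod [Atom int]]] )]]]]]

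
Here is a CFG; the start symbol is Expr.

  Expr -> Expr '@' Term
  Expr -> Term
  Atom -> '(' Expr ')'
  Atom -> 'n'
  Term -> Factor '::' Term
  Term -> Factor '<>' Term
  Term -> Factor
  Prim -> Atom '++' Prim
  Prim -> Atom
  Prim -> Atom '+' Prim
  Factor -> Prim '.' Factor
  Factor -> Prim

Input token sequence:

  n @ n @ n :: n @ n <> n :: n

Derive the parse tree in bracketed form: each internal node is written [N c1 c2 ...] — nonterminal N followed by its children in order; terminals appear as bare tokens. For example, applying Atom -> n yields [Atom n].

[Expr [Expr [Expr [Expr [Term [Factor [Prim [Atom n]]]]] @ [Term [Factor [Prim [Atom n]]]]] @ [Term [Factor [Prim [Atom n]]] :: [Term [Factor [Prim [Atom n]]]]]] @ [Term [Factor [Prim [Atom n]]] <> [Term [Factor [Prim [Atom n]]] :: [Term [Factor [Prim [Atom n]]]]]]]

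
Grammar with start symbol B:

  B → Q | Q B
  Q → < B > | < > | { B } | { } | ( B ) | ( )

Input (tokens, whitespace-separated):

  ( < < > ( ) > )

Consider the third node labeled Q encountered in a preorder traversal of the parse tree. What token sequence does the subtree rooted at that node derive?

< >

[B [Q ( [B [Q < [B [Q < >] [B [Q ( )]]] >]] )]]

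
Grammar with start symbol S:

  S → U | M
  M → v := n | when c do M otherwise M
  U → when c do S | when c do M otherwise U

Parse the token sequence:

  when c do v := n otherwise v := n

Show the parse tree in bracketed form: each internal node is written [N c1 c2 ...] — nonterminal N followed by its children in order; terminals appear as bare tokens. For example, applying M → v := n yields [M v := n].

S
M
when c do M otherwise M
when c do v := n otherwise M
when c do v := n otherwise v := n

[S [M when c do [M v := n] otherwise [M v := n]]]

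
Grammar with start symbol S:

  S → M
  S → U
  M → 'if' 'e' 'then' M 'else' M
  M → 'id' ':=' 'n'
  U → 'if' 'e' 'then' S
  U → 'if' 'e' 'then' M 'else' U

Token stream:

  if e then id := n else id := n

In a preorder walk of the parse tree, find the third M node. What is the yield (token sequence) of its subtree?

[S [M if e then [M id := n] else [M id := n]]]

id := n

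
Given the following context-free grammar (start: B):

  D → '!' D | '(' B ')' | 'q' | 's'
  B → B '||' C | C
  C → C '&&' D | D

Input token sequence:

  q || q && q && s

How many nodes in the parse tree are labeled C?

[B [B [C [D q]]] || [C [C [C [D q]] && [D q]] && [D s]]]

4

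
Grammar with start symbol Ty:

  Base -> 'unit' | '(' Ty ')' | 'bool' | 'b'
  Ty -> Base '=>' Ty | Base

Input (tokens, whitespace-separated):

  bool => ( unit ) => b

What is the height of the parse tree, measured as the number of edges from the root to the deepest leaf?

5

[Ty [Base bool] => [Ty [Base ( [Ty [Base unit]] )] => [Ty [Base b]]]]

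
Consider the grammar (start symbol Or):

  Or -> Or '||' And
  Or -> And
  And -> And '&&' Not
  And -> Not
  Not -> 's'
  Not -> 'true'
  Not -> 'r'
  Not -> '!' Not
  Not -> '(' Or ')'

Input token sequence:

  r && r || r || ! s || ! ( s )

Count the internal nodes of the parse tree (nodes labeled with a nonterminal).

[Or [Or [Or [Or [And [And [Not r]] && [Not r]]] || [And [Not r]]] || [And [Not ! [Not s]]]] || [And [Not ! [Not ( [Or [And [Not s]]] )]]]]

19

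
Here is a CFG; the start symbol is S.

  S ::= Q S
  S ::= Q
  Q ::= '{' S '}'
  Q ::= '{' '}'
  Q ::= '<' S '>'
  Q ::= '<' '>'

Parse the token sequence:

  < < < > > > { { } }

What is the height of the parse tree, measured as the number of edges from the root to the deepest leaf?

[S [Q < [S [Q < [S [Q < >]] >]] >] [S [Q { [S [Q { }]] }]]]

6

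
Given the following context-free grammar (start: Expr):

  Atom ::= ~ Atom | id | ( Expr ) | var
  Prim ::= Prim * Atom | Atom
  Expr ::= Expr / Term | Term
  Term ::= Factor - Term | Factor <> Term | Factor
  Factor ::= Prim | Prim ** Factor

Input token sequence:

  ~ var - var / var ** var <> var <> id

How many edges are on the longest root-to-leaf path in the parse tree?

7

[Expr [Expr [Term [Factor [Prim [Atom ~ [Atom var]]]] - [Term [Factor [Prim [Atom var]]]]]] / [Term [Factor [Prim [Atom var]] ** [Factor [Prim [Atom var]]]] <> [Term [Factor [Prim [Atom var]]] <> [Term [Factor [Prim [Atom id]]]]]]]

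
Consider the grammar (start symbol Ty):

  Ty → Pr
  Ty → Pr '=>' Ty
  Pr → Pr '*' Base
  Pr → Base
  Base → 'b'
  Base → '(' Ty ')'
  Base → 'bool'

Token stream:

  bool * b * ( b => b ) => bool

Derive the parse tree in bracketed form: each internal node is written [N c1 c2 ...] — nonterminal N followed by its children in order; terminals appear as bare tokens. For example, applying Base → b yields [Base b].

Ty
Pr => Ty
Pr * Base => Ty
Pr * Base * Base => Ty
Base * Base * Base => Ty
bool * Base * Base => Ty
bool * b * Base => Ty
bool * b * ( Ty ) => Ty
bool * b * ( Pr => Ty ) => Ty
bool * b * ( Base => Ty ) => Ty
bool * b * ( b => Ty ) => Ty
bool * b * ( b => Pr ) => Ty
bool * b * ( b => Base ) => Ty
bool * b * ( b => b ) => Ty
bool * b * ( b => b ) => Pr
bool * b * ( b => b ) => Base
bool * b * ( b => b ) => bool

[Ty [Pr [Pr [Pr [Base bool]] * [Base b]] * [Base ( [Ty [Pr [Base b]] => [Ty [Pr [Base b]]]] )]] => [Ty [Pr [Base bool]]]]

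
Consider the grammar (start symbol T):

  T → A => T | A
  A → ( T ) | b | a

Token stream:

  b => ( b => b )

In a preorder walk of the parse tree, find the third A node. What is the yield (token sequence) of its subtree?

[T [A b] => [T [A ( [T [A b] => [T [A b]]] )]]]

b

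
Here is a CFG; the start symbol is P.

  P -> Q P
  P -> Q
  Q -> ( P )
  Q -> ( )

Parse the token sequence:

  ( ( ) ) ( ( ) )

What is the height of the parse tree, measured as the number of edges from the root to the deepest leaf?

[P [Q ( [P [Q ( )]] )] [P [Q ( [P [Q ( )]] )]]]

5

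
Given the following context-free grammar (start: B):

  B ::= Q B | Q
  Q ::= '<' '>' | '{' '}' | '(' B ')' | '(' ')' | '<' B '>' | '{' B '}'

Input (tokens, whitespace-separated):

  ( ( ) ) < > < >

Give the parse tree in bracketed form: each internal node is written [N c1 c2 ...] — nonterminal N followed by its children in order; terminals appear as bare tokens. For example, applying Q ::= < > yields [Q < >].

[B [Q ( [B [Q ( )]] )] [B [Q < >] [B [Q < >]]]]

B
Q B
( B ) B
( Q ) B
( ( ) ) B
( ( ) ) Q B
( ( ) ) < > B
( ( ) ) < > Q
( ( ) ) < > < >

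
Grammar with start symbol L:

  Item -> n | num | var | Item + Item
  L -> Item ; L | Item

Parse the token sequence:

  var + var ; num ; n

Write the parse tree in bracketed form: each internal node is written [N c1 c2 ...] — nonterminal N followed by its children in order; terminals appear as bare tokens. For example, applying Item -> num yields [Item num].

[L [Item [Item var] + [Item var]] ; [L [Item num] ; [L [Item n]]]]

L
Item ; L
Item + Item ; L
var + Item ; L
var + var ; L
var + var ; Item ; L
var + var ; num ; L
var + var ; num ; Item
var + var ; num ; n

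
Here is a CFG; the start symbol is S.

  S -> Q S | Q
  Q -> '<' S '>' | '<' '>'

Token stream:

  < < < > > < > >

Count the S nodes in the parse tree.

[S [Q < [S [Q < [S [Q < >]] >] [S [Q < >]]] >]]

4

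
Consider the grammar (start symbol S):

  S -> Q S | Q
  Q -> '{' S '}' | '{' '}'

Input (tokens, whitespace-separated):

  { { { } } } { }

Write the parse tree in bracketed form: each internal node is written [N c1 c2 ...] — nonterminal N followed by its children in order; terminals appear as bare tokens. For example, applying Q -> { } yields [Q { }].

[S [Q { [S [Q { [S [Q { }]] }]] }] [S [Q { }]]]

S
Q S
{ S } S
{ Q } S
{ { S } } S
{ { Q } } S
{ { { } } } S
{ { { } } } Q
{ { { } } } { }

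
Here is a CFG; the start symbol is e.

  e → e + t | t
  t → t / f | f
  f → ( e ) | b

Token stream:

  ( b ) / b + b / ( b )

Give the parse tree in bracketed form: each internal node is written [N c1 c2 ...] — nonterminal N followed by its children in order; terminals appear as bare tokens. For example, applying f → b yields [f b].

[e [e [t [t [f ( [e [t [f b]]] )]] / [f b]]] + [t [t [f b]] / [f ( [e [t [f b]]] )]]]

e
e + t
t + t
t / f + t
f / f + t
( e ) / f + t
( t ) / f + t
( f ) / f + t
( b ) / f + t
( b ) / b + t
( b ) / b + t / f
( b ) / b + f / f
( b ) / b + b / f
( b ) / b + b / ( e )
( b ) / b + b / ( t )
( b ) / b + b / ( f )
( b ) / b + b / ( b )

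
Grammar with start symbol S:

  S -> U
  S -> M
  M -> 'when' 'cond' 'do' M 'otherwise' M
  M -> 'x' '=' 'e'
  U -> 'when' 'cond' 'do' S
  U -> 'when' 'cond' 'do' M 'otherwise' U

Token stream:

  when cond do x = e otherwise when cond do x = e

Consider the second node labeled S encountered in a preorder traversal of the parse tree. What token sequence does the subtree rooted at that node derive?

[S [U when cond do [M x = e] otherwise [U when cond do [S [M x = e]]]]]

x = e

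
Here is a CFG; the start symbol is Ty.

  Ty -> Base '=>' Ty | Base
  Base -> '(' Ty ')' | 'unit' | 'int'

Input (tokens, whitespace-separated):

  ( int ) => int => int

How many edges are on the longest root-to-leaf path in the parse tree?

[Ty [Base ( [Ty [Base int]] )] => [Ty [Base int] => [Ty [Base int]]]]

4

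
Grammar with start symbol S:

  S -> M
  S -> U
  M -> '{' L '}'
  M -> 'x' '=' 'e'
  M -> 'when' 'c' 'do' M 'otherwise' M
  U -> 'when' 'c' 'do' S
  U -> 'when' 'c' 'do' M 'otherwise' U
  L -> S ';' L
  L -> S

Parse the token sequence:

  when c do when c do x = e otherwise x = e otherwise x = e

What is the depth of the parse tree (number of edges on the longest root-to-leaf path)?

[S [M when c do [M when c do [M x = e] otherwise [M x = e]] otherwise [M x = e]]]

4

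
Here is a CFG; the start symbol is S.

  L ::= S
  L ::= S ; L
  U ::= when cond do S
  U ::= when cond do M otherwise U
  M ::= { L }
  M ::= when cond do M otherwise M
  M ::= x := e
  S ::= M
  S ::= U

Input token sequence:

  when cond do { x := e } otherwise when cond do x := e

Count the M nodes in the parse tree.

3

[S [U when cond do [M { [L [S [M x := e]]] }] otherwise [U when cond do [S [M x := e]]]]]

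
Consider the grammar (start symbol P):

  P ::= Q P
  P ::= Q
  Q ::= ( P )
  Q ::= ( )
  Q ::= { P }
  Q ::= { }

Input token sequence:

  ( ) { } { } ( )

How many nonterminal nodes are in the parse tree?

8

[P [Q ( )] [P [Q { }] [P [Q { }] [P [Q ( )]]]]]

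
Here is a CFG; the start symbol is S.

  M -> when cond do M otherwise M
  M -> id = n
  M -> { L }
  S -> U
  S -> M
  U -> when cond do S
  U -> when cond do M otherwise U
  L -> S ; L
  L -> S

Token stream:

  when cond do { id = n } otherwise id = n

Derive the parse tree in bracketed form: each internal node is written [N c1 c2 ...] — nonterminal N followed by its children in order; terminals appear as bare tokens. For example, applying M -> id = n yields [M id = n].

[S [M when cond do [M { [L [S [M id = n]]] }] otherwise [M id = n]]]

S
M
when cond do M otherwise M
when cond do { L } otherwise M
when cond do { S } otherwise M
when cond do { M } otherwise M
when cond do { id = n } otherwise M
when cond do { id = n } otherwise id = n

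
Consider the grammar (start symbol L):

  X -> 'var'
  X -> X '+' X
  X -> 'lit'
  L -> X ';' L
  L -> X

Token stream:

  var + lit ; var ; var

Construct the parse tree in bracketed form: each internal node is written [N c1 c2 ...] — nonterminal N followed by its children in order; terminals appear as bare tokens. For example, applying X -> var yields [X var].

[L [X [X var] + [X lit]] ; [L [X var] ; [L [X var]]]]

L
X ; L
X + X ; L
var + X ; L
var + lit ; L
var + lit ; X ; L
var + lit ; var ; L
var + lit ; var ; X
var + lit ; var ; var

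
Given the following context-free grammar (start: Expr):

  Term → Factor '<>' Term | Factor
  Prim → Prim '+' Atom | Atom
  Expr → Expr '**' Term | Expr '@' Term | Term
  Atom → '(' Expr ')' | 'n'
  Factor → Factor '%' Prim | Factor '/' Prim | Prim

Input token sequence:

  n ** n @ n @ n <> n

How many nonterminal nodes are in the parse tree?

24

[Expr [Expr [Expr [Expr [Term [Factor [Prim [Atom n]]]]] ** [Term [Factor [Prim [Atom n]]]]] @ [Term [Factor [Prim [Atom n]]]]] @ [Term [Factor [Prim [Atom n]]] <> [Term [Factor [Prim [Atom n]]]]]]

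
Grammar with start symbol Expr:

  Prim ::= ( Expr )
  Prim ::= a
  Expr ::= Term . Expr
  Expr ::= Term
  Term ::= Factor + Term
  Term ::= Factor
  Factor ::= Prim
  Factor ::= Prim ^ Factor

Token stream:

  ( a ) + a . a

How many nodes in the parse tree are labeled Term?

[Expr [Term [Factor [Prim ( [Expr [Term [Factor [Prim a]]]] )]] + [Term [Factor [Prim a]]]] . [Expr [Term [Factor [Prim a]]]]]

4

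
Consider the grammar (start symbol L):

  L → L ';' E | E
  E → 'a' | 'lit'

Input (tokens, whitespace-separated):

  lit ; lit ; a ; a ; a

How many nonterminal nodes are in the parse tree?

10

[L [L [L [L [L [E lit]] ; [E lit]] ; [E a]] ; [E a]] ; [E a]]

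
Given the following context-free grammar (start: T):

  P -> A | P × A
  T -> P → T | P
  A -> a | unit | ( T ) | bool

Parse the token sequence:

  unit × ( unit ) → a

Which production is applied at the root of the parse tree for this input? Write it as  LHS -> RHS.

[T [P [P [A unit]] × [A ( [T [P [A unit]]] )]] → [T [P [A a]]]]

T -> P → T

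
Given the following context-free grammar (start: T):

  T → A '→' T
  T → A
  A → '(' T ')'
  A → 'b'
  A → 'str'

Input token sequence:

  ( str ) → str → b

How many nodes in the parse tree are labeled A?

4

[T [A ( [T [A str]] )] → [T [A str] → [T [A b]]]]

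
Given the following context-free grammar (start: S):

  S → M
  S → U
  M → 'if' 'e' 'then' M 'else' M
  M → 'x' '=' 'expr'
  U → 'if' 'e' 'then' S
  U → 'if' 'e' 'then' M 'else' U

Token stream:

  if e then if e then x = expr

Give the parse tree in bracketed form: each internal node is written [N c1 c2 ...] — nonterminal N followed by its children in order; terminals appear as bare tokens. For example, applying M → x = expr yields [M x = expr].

[S [U if e then [S [U if e then [S [M x = expr]]]]]]

S
U
if e then S
if e then U
if e then if e then S
if e then if e then M
if e then if e then x = expr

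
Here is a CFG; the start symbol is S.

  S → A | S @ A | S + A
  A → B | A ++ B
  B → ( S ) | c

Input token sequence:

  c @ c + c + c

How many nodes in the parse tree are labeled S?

[S [S [S [S [A [B c]]] @ [A [B c]]] + [A [B c]]] + [A [B c]]]

4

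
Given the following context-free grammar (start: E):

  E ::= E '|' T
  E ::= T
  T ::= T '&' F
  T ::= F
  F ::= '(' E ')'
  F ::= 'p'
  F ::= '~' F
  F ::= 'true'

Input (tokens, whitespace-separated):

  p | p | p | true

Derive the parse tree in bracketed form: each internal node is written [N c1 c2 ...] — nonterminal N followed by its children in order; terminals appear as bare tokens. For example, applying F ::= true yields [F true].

[E [E [E [E [T [F p]]] | [T [F p]]] | [T [F p]]] | [T [F true]]]

E
E | T
E | T | T
E | T | T | T
T | T | T | T
F | T | T | T
p | T | T | T
p | F | T | T
p | p | T | T
p | p | F | T
p | p | p | T
p | p | p | F
p | p | p | true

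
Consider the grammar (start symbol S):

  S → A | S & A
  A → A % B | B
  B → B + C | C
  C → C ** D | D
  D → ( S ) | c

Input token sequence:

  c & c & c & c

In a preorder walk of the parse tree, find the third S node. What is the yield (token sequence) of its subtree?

[S [S [S [S [A [B [C [D c]]]]] & [A [B [C [D c]]]]] & [A [B [C [D c]]]]] & [A [B [C [D c]]]]]

c & c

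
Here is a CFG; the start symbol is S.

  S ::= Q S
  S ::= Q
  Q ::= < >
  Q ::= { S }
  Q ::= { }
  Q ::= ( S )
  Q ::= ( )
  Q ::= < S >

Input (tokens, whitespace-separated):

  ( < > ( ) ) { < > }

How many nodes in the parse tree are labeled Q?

5

[S [Q ( [S [Q < >] [S [Q ( )]]] )] [S [Q { [S [Q < >]] }]]]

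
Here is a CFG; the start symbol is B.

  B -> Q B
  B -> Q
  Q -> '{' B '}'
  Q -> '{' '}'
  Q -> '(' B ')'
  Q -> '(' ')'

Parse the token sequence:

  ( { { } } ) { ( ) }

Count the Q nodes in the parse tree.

[B [Q ( [B [Q { [B [Q { }]] }]] )] [B [Q { [B [Q ( )]] }]]]

5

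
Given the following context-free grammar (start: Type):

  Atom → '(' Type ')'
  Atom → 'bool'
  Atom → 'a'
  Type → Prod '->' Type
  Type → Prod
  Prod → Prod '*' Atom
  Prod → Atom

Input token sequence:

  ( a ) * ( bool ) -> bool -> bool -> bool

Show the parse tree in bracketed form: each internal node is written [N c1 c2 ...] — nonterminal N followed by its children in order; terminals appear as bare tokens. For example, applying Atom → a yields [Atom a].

Type
Prod -> Type
Prod * Atom -> Type
Atom * Atom -> Type
( Type ) * Atom -> Type
( Prod ) * Atom -> Type
( Atom ) * Atom -> Type
( a ) * Atom -> Type
( a ) * ( Type ) -> Type
( a ) * ( Prod ) -> Type
( a ) * ( Atom ) -> Type
( a ) * ( bool ) -> Type
( a ) * ( bool ) -> Prod -> Type
( a ) * ( bool ) -> Atom -> Type
( a ) * ( bool ) -> bool -> Type
( a ) * ( bool ) -> bool -> Prod -> Type
( a ) * ( bool ) -> bool -> Atom -> Type
( a ) * ( bool ) -> bool -> bool -> Type
( a ) * ( bool ) -> bool -> bool -> Prod
( a ) * ( bool ) -> bool -> bool -> Atom
( a ) * ( bool ) -> bool -> bool -> bool

[Type [Prod [Prod [Atom ( [Type [Prod [Atom a]]] )]] * [Atom ( [Type [Prod [Atom bool]]] )]] -> [Type [Prod [Atom bool]] -> [Type [Prod [Atom bool]] -> [Type [Prod [Atom bool]]]]]]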